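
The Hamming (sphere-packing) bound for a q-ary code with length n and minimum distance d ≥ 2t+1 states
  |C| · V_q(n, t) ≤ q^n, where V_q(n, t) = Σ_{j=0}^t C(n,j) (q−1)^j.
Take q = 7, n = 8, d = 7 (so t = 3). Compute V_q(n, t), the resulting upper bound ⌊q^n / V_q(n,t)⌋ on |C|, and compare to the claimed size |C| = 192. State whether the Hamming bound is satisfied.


V_q(n, t) = 13153, q^n = 5764801, Hamming bound = 438, |C| = 192 ≤ bound (satisfied).

Step 1: Compute V_q(n, t) = Σ_{j=0}^3 C(n, j) (q−1)^j.
  j = 0: C(8,0)·(6)^0 = 1·1 = 1.
  j = 1: C(8,1)·(6)^1 = 8·6 = 48.
  j = 2: C(8,2)·(6)^2 = 28·36 = 1008.
  j = 3: C(8,3)·(6)^3 = 56·216 = 12096.
  V_q(n, t) = 1 + 48 + 1008 + 12096 = 13153.
Step 2: q^n = 7^8 = 5764801.
Step 3: Hamming bound ⌊q^n / V_q(n,t)⌋ = ⌊5764801/13153⌋ = 438.
Step 4: Compare |C| = 192 to 438: satisfied.
The claimed |C| lies below the Hamming bound.


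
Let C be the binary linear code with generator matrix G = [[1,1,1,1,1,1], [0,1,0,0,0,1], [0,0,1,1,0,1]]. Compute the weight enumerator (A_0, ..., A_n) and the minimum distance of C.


Weight distribution: A_0 = 1, A_2 = 1, A_3 = 4, A_4 = 1, A_6 = 1. Minimum distance d = 2.

Enumerate all 2^3 = 8 messages m ∈ F_2^3.
For each, compute codeword c = mG in F_2^6, then tally its weight.
  m = 000 → c = 000000, weight = 0.
  m = 100 → c = 111111, weight = 6.
  m = 010 → c = 010001, weight = 2.
  m = 110 → c = 101110, weight = 4.
  m = 001 → c = 001101, weight = 3.
  m = 101 → c = 110010, weight = 3.
  m = 011 → c = 011100, weight = 3.
  m = 111 → c = 100011, weight = 3.
Tally weights:
  weight 0: 1 codewords.
  weight 2: 1 codewords.
  weight 3: 4 codewords.
  weight 4: 1 codewords.
  weight 6: 1 codewords.
Minimum distance d = smallest w > 0 with A_w > 0 = 2.
Sanity: Σ A_w = 8 = 2^3 = 8 ✓.


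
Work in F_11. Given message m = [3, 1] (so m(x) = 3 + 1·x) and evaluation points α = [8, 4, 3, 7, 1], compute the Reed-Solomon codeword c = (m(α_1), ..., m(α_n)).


c = [0, 7, 6, 10, 4]

Message polynomial: m(x) = 3 + 1·x (mod 11).
For each evaluation point α_i, compute m(α_i) mod 11:
  α_1 = 8: Horner steps 1 → 0, so m(8) = 0.
  α_2 = 4: Horner steps 1 → 7, so m(4) = 7.
  α_3 = 3: Horner steps 1 → 6, so m(3) = 6.
  α_4 = 7: Horner steps 1 → 10, so m(7) = 10.
  α_5 = 1: Horner steps 1 → 4, so m(1) = 4.
Codeword c = [0, 7, 6, 10, 4] ∈ F_11^5.


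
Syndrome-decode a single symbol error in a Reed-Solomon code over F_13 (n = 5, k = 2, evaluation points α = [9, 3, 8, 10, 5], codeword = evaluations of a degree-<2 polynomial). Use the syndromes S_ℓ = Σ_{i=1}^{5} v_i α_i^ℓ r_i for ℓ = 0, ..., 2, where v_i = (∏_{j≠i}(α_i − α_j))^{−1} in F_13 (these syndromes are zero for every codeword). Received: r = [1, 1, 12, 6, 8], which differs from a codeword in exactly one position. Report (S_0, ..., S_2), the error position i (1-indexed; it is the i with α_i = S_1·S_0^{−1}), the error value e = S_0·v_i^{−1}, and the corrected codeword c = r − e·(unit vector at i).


S = (9, 3, 1), error at position 1, error magnitude e = 5, c = [9, 1, 12, 6, 8].

Step 1: column multipliers v_i = (∏_{j≠i}(α_i − α_j))^{−1} mod 13.
  i = 1 (α = 9): (9−3)(9−8)(9−10)(9−5) = 6·1·(−1)·4 = −24 ≡ 2, so v_1 = 2^{−1} = 7 (mod 13).
  i = 2 (α = 3): (3−9)(3−8)(3−10)(3−5) = (−6)·(−5)·(−7)·(−2) = 420 ≡ 4, so v_2 = 4^{−1} = 10 (mod 13).
  i = 3 (α = 8): (8−9)(8−3)(8−10)(8−5) = (−1)·5·(−2)·3 = 30 ≡ 4, so v_3 = 4^{−1} = 10 (mod 13).
  i = 4 (α = 10): (10−9)(10−3)(10−8)(10−5) = 1·7·2·5 = 70 ≡ 5, so v_4 = 5^{−1} = 8 (mod 13).
  i = 5 (α = 5): (5−9)(5−3)(5−8)(5−10) = (−4)·2·(−3)·(−5) = −120 ≡ 10, so v_5 = 10^{−1} = 4 (mod 13).
  v = [7, 10, 10, 8, 4].
Step 2: syndromes of r = [1, 1, 12, 6, 8] (all sums mod 13).
  S_0 = Σ v_i r_i = 7·1 + 10·1 + 10·12 + 8·6 + 4·8 = 217 ≡ 9.
  S_1 = Σ v_i α_i r_i = 7·9·1 + 10·3·1 + 10·8·12 + 8·10·6 + 4·5·8 = 1693 ≡ 3.
  α_i^2 mod 13 = [3, 9, 12, 9, 12].
  S_2 = Σ v_i α_i^2 r_i = 7·3·1 + 10·9·1 + 10·12·12 + 8·9·6 + 4·12·8 = 2367 ≡ 1.
  S = (9, 3, 1) ≠ 0, so r is not a codeword (an error is present).
Step 3: locate the error. For a single error e at position i, S_ℓ = v_i·e·α_i^ℓ, so α_err = S_1/S_0.
  S_0^{−1} = 9^{−1} = 3 (mod 13), so α_err = 3·3 = 9 ≡ 9 = α_1. Error position i = 1.
  Consistency check: S_2/S_1 = 1·9 = 9 ≡ 9 = α_err ✓ (single-error assumption holds).
Step 4: error magnitude e = S_0/v_1 = S_0·∏_{j≠1}(α_1 − α_j) = 9·2 = 18 ≡ 5 (mod 13).
Step 5: correct position 1: c_1 = r_1 − e = 1 − 5 ≡ 9 (mod 13). Hence c = [9, 1, 12, 6, 8].
  Check: interpolating c through the α_i gives m(x) = 10 + 10·x (degree < 2) with m(α_i) = c_i for every i, so c is indeed a codeword.


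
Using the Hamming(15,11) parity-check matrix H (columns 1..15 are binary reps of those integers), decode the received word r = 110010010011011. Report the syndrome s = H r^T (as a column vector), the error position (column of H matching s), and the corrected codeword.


s = (1, 0, 0, 0)^T, error position = 8, corrected codeword c = 110010000011011

Compute s = H r^T mod 2 one row at a time:
  s_1 = 1 + 0 + 0 + 1 + 1 + 0 + 1 + 1 = 5 ≡ 1 (mod 2).
  s_2 = 0 + 1 + 0 + 0 + 1 + 0 + 1 + 1 = 4 ≡ 0 (mod 2).
  s_3 = 1 + 0 + 0 + 0 + 0 + 1 + 1 + 1 = 4 ≡ 0 (mod 2).
  s_4 = 1 + 0 + 1 + 0 + 0 + 1 + 0 + 1 = 4 ≡ 0 (mod 2).
s = (1, 0, 0, 0)^T — this equals column 8 of H (binary 1000), so error is at position 8.
Correct: flip bit 8 of r = 110010010011011 to get c = 110010000011011.


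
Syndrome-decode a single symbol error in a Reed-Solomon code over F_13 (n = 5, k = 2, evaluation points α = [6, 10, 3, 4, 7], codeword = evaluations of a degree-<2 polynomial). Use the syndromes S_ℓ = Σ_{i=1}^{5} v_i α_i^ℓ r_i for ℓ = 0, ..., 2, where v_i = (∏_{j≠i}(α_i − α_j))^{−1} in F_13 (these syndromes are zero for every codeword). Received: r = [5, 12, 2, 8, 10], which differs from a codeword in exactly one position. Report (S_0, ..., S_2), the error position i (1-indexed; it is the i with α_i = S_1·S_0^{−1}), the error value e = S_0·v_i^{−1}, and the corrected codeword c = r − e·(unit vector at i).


S = (2, 6, 5), error at position 3, error magnitude e = 12, c = [5, 12, 3, 8, 10].

Step 1: column multipliers v_i = (∏_{j≠i}(α_i − α_j))^{−1} mod 13.
  i = 1 (α = 6): (6−10)(6−3)(6−4)(6−7) = (−4)·3·2·(−1) = 24 ≡ 11, so v_1 = 11^{−1} = 6 (mod 13).
  i = 2 (α = 10): (10−6)(10−3)(10−4)(10−7) = 4·7·6·3 = 504 ≡ 10, so v_2 = 10^{−1} = 4 (mod 13).
  i = 3 (α = 3): (3−6)(3−10)(3−4)(3−7) = (−3)·(−7)·(−1)·(−4) = 84 ≡ 6, so v_3 = 6^{−1} = 11 (mod 13).
  i = 4 (α = 4): (4−6)(4−10)(4−3)(4−7) = (−2)·(−6)·1·(−3) = −36 ≡ 3, so v_4 = 3^{−1} = 9 (mod 13).
  i = 5 (α = 7): (7−6)(7−10)(7−3)(7−4) = 1·(−3)·4·3 = −36 ≡ 3, so v_5 = 3^{−1} = 9 (mod 13).
  v = [6, 4, 11, 9, 9].
Step 2: syndromes of r = [5, 12, 2, 8, 10] (all sums mod 13).
  S_0 = Σ v_i r_i = 6·5 + 4·12 + 11·2 + 9·8 + 9·10 = 262 ≡ 2.
  S_1 = Σ v_i α_i r_i = 6·6·5 + 4·10·12 + 11·3·2 + 9·4·8 + 9·7·10 = 1644 ≡ 6.
  α_i^2 mod 13 = [10, 9, 9, 3, 10].
  S_2 = Σ v_i α_i^2 r_i = 6·10·5 + 4·9·12 + 11·9·2 + 9·3·8 + 9·10·10 = 2046 ≡ 5.
  S = (2, 6, 5) ≠ 0, so r is not a codeword (an error is present).
Step 3: locate the error. For a single error e at position i, S_ℓ = v_i·e·α_i^ℓ, so α_err = S_1/S_0.
  S_0^{−1} = 2^{−1} = 7 (mod 13), so α_err = 6·7 = 42 ≡ 3 = α_3. Error position i = 3.
  Consistency check: S_2/S_1 = 5·11 = 55 ≡ 3 = α_err ✓ (single-error assumption holds).
Step 4: error magnitude e = S_0/v_3 = S_0·∏_{j≠3}(α_3 − α_j) = 2·6 = 12 ≡ 12 (mod 13).
Step 5: correct position 3: c_3 = r_3 − e = 2 − 12 ≡ 3 (mod 13). Hence c = [5, 12, 3, 8, 10].
  Check: interpolating c through the α_i gives m(x) = 1 + 5·x (degree < 2) with m(α_i) = c_i for every i, so c is indeed a codeword.


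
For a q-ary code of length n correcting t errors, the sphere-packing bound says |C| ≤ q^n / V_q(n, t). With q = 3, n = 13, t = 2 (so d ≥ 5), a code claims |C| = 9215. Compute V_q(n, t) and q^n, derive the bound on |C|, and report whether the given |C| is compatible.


V_q(n, t) = 339, q^n = 1594323, Hamming bound = 4703, |C| = 9215 > bound (violated).

Step 1: Compute V_q(n, t) = Σ_{j=0}^2 C(n, j) (q−1)^j.
  j = 0: C(13,0)·(2)^0 = 1·1 = 1.
  j = 1: C(13,1)·(2)^1 = 13·2 = 26.
  j = 2: C(13,2)·(2)^2 = 78·4 = 312.
  V_q(n, t) = 1 + 26 + 312 = 339.
Step 2: q^n = 3^13 = 1594323.
Step 3: Hamming bound ⌊q^n / V_q(n,t)⌋ = ⌊1594323/339⌋ = 4703.
Step 4: Compare |C| = 9215 to 4703: violated.
The claimed |C| lies above the Hamming bound, so no 3-ary code of length 13 with d ≥ 5 can have 9215 codewords.


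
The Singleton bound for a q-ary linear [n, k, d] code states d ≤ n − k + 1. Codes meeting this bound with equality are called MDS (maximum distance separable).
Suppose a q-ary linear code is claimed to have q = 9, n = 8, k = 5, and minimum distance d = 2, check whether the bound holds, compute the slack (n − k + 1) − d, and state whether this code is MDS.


Singleton RHS = n − k + 1 = 4, slack = 2, bound satisfied, not MDS.

Singleton bound: d ≤ n − k + 1.
Here n = 8, k = 5, so n − k + 1 = 4.
Given d = 2, check d ≤ 4: YES.
Slack = (n − k + 1) − d = 2.
The code is NOT MDS (slack = 2 > 0).
Description: the claimed parameters are [8, 5, 2]_9; such a code would be non-MDS.


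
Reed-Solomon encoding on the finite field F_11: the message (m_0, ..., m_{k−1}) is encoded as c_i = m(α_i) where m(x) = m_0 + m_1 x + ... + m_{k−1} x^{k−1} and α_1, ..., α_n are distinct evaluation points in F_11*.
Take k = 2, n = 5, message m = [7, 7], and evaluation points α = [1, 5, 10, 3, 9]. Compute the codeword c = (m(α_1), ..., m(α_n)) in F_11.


c = [3, 9, 0, 6, 4]

Message polynomial: m(x) = 7 + 7·x (mod 11).
For each evaluation point α_i, compute m(α_i) mod 11:
  α_1 = 1: Horner steps 7 → 3, so m(1) = 3.
  α_2 = 5: Horner steps 7 → 9, so m(5) = 9.
  α_3 = 10: Horner steps 7 → 0, so m(10) = 0.
  α_4 = 3: Horner steps 7 → 6, so m(3) = 6.
  α_5 = 9: Horner steps 7 → 4, so m(9) = 4.
Codeword c = [3, 9, 0, 6, 4] ∈ F_11^5.


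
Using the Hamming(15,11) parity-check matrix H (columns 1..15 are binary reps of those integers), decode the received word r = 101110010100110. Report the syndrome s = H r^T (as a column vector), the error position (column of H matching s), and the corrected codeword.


s = (0, 0, 1, 0)^T, error position = 2, corrected codeword c = 111110010100110

Compute s = H r^T mod 2 one row at a time:
  s_1 = 1 + 0 + 1 + 0 + 0 + 1 + 1 + 0 = 4 ≡ 0 (mod 2).
  s_2 = 1 + 1 + 0 + 0 + 0 + 1 + 1 + 0 = 4 ≡ 0 (mod 2).
  s_3 = 0 + 1 + 0 + 0 + 1 + 0 + 1 + 0 = 3 ≡ 1 (mod 2).
  s_4 = 1 + 1 + 1 + 0 + 0 + 0 + 1 + 0 = 4 ≡ 0 (mod 2).
s = (0, 0, 1, 0)^T — this equals column 2 of H (binary 0010), so error is at position 2.
Correct: flip bit 2 of r = 101110010100110 to get c = 111110010100110.


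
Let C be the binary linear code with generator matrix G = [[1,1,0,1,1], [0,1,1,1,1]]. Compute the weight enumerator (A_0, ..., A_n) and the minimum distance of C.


Weight distribution: A_0 = 1, A_2 = 1, A_4 = 2. Minimum distance d = 2.

Enumerate all 2^2 = 4 messages m ∈ F_2^2.
For each, compute codeword c = mG in F_2^5, then tally its weight.
  m = 00 → c = 00000, weight = 0.
  m = 10 → c = 11011, weight = 4.
  m = 01 → c = 01111, weight = 4.
  m = 11 → c = 10100, weight = 2.
Tally weights:
  weight 0: 1 codewords.
  weight 2: 1 codewords.
  weight 4: 2 codewords.
Minimum distance d = smallest w > 0 with A_w > 0 = 2.
Sanity: Σ A_w = 4 = 2^2 = 4 ✓.


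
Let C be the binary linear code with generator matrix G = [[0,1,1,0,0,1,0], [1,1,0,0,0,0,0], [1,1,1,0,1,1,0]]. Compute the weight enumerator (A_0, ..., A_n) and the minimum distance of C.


Weight distribution: A_0 = 1, A_2 = 3, A_3 = 3, A_5 = 1. Minimum distance d = 2.

Enumerate all 2^3 = 8 messages m ∈ F_2^3.
For each, compute codeword c = mG in F_2^7, then tally its weight.
  m = 000 → c = 0000000, weight = 0.
  m = 100 → c = 0110010, weight = 3.
  m = 010 → c = 1100000, weight = 2.
  m = 110 → c = 1010010, weight = 3.
  m = 001 → c = 1110110, weight = 5.
  m = 101 → c = 1000100, weight = 2.
  m = 011 → c = 0010110, weight = 3.
  m = 111 → c = 0100100, weight = 2.
Tally weights:
  weight 0: 1 codewords.
  weight 2: 3 codewords.
  weight 3: 3 codewords.
  weight 5: 1 codewords.
Minimum distance d = smallest w > 0 with A_w > 0 = 2.
Sanity: Σ A_w = 8 = 2^3 = 8 ✓.


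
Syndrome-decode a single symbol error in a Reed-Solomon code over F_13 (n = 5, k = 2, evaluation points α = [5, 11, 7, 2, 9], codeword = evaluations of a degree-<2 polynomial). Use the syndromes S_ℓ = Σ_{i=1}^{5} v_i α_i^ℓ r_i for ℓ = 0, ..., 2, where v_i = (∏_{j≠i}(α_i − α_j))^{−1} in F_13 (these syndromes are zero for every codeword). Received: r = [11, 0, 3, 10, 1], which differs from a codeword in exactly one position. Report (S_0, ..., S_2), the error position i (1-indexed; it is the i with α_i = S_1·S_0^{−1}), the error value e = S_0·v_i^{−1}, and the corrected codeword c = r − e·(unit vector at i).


S = (9, 3, 1), error at position 5, error magnitude e = 6, c = [11, 0, 3, 10, 8].

Step 1: column multipliers v_i = (∏_{j≠i}(α_i − α_j))^{−1} mod 13.
  i = 1 (α = 5): (5−11)(5−7)(5−2)(5−9) = (−6)·(−2)·3·(−4) = −144 ≡ 12, so v_1 = 12^{−1} = 12 (mod 13).
  i = 2 (α = 11): (11−5)(11−7)(11−2)(11−9) = 6·4·9·2 = 432 ≡ 3, so v_2 = 3^{−1} = 9 (mod 13).
  i = 3 (α = 7): (7−5)(7−11)(7−2)(7−9) = 2·(−4)·5·(−2) = 80 ≡ 2, so v_3 = 2^{−1} = 7 (mod 13).
  i = 4 (α = 2): (2−5)(2−11)(2−7)(2−9) = (−3)·(−9)·(−5)·(−7) = 945 ≡ 9, so v_4 = 9^{−1} = 3 (mod 13).
  i = 5 (α = 9): (9−5)(9−11)(9−7)(9−2) = 4·(−2)·2·7 = −112 ≡ 5, so v_5 = 5^{−1} = 8 (mod 13).
  v = [12, 9, 7, 3, 8].
Step 2: syndromes of r = [11, 0, 3, 10, 1] (all sums mod 13).
  S_0 = Σ v_i r_i = 12·11 + 9·0 + 7·3 + 3·10 + 8·1 = 191 ≡ 9.
  S_1 = Σ v_i α_i r_i = 12·5·11 + 9·11·0 + 7·7·3 + 3·2·10 + 8·9·1 = 939 ≡ 3.
  α_i^2 mod 13 = [12, 4, 10, 4, 3].
  S_2 = Σ v_i α_i^2 r_i = 12·12·11 + 9·4·0 + 7·10·3 + 3·4·10 + 8·3·1 = 1938 ≡ 1.
  S = (9, 3, 1) ≠ 0, so r is not a codeword (an error is present).
Step 3: locate the error. For a single error e at position i, S_ℓ = v_i·e·α_i^ℓ, so α_err = S_1/S_0.
  S_0^{−1} = 9^{−1} = 3 (mod 13), so α_err = 3·3 = 9 ≡ 9 = α_5. Error position i = 5.
  Consistency check: S_2/S_1 = 1·9 = 9 ≡ 9 = α_err ✓ (single-error assumption holds).
Step 4: error magnitude e = S_0/v_5 = S_0·∏_{j≠5}(α_5 − α_j) = 9·5 = 45 ≡ 6 (mod 13).
Step 5: correct position 5: c_5 = r_5 − e = 1 − 6 ≡ 8 (mod 13). Hence c = [11, 0, 3, 10, 8].
  Check: interpolating c through the α_i gives m(x) = 5 + 9·x (degree < 2) with m(α_i) = c_i for every i, so c is indeed a codeword.


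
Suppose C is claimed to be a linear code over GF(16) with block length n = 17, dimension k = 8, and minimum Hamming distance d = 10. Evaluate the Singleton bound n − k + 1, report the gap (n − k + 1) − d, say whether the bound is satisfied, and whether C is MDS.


Singleton RHS = n − k + 1 = 10, slack = 0, bound satisfied, MDS.

Singleton bound: d ≤ n − k + 1.
Here n = 17, k = 8, so n − k + 1 = 10.
Given d = 10, check d ≤ 10: YES.
Slack = (n − k + 1) − d = 0.
The code is MDS (slack = 0).
Description: the claimed parameters are [17, 8, 10]_16; such a code would be MDS (meets Singleton bound).


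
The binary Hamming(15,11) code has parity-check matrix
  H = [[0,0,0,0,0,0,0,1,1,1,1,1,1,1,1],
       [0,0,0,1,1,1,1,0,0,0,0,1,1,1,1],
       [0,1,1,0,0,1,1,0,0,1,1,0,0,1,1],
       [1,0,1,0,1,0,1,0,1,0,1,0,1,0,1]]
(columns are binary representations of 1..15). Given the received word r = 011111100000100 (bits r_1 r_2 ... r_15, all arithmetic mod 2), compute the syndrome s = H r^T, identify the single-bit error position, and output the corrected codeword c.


s = (1, 1, 0, 0)^T, error position = 12, corrected codeword c = 011111100001100

Compute s = H r^T mod 2 one row at a time:
  s_1 = 0 + 0 + 0 + 0 + 0 + 1 + 0 + 0 = 1 ≡ 1 (mod 2).
  s_2 = 1 + 1 + 1 + 1 + 0 + 1 + 0 + 0 = 5 ≡ 1 (mod 2).
  s_3 = 1 + 1 + 1 + 1 + 0 + 0 + 0 + 0 = 4 ≡ 0 (mod 2).
  s_4 = 0 + 1 + 1 + 1 + 0 + 0 + 1 + 0 = 4 ≡ 0 (mod 2).
s = (1, 1, 0, 0)^T — this equals column 12 of H (binary 1100), so error is at position 12.
Correct: flip bit 12 of r = 011111100000100 to get c = 011111100001100.


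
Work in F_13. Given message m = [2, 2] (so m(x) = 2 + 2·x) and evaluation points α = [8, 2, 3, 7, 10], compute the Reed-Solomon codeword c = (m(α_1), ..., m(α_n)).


c = [5, 6, 8, 3, 9]

Message polynomial: m(x) = 2 + 2·x (mod 13).
For each evaluation point α_i, compute m(α_i) mod 13:
  α_1 = 8: Horner steps 2 → 5, so m(8) = 5.
  α_2 = 2: Horner steps 2 → 6, so m(2) = 6.
  α_3 = 3: Horner steps 2 → 8, so m(3) = 8.
  α_4 = 7: Horner steps 2 → 3, so m(7) = 3.
  α_5 = 10: Horner steps 2 → 9, so m(10) = 9.
Codeword c = [5, 6, 8, 3, 9] ∈ F_13^5.


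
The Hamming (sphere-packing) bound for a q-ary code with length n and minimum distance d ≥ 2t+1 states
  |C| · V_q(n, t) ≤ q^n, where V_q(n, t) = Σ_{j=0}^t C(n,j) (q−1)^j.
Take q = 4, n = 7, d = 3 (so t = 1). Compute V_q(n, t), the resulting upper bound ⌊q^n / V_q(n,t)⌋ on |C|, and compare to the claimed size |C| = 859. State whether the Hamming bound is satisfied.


V_q(n, t) = 22, q^n = 16384, Hamming bound = 744, |C| = 859 > bound (violated).

Step 1: Compute V_q(n, t) = Σ_{j=0}^1 C(n, j) (q−1)^j.
  j = 0: C(7,0)·(3)^0 = 1·1 = 1.
  j = 1: C(7,1)·(3)^1 = 7·3 = 21.
  V_q(n, t) = 1 + 21 = 22.
Step 2: q^n = 4^7 = 16384.
Step 3: Hamming bound ⌊q^n / V_q(n,t)⌋ = ⌊16384/22⌋ = 744.
Step 4: Compare |C| = 859 to 744: violated.
The claimed |C| lies above the Hamming bound, so no 4-ary code of length 7 with d ≥ 3 can have 859 codewords.


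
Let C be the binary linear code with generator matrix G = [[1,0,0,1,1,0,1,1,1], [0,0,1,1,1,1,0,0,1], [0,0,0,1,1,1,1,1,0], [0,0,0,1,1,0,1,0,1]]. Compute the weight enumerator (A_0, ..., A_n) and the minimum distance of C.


Weight distribution: A_0 = 1, A_2 = 1, A_3 = 3, A_4 = 5, A_5 = 4, A_6 = 1, A_7 = 1. Minimum distance d = 2.

Enumerate all 2^4 = 16 messages m ∈ F_2^4.
For each, compute codeword c = mG in F_2^9, then tally its weight.
  m = 0000 → c = 000000000, weight = 0.
  m = 1000 → c = 100110111, weight = 6.
  m = 0100 → c = 001111001, weight = 5.
  m = 1100 → c = 101001110, weight = 5.
  m = 0010 → c = 000111110, weight = 5.
  m = 1010 → c = 100001001, weight = 3.
  m = 0110 → c = 001000111, weight = 4.
  m = 1110 → c = 101110000, weight = 4.
  m = 0001 → c = 000110101, weight = 4.
  m = 1001 → c = 100000010, weight = 2.
  m = 0101 → c = 001001100, weight = 3.
  m = 1101 → c = 101111011, weight = 7.
  m = 0011 → c = 000001011, weight = 3.
  m = 1011 → c = 100111100, weight = 5.
  m = 0111 → c = 001110010, weight = 4.
  m = 1111 → c = 101000101, weight = 4.
Tally weights:
  weight 0: 1 codewords.
  weight 2: 1 codewords.
  weight 3: 3 codewords.
  weight 4: 5 codewords.
  weight 5: 4 codewords.
  weight 6: 1 codewords.
  weight 7: 1 codewords.
Minimum distance d = smallest w > 0 with A_w > 0 = 2.
Sanity: Σ A_w = 16 = 2^4 = 16 ✓.


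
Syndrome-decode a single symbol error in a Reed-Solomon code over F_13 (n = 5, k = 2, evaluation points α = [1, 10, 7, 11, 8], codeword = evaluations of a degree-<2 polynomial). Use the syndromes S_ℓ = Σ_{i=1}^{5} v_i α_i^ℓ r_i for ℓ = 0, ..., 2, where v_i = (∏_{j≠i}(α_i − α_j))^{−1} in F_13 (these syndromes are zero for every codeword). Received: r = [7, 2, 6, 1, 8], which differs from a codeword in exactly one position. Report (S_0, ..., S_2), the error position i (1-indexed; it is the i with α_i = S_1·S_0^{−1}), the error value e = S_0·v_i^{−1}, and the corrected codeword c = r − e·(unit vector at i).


S = (5, 11, 6), error at position 2, error magnitude e = 3, c = [7, 12, 6, 1, 8].

Step 1: column multipliers v_i = (∏_{j≠i}(α_i − α_j))^{−1} mod 13.
  i = 1 (α = 1): (1−10)(1−7)(1−11)(1−8) = (−9)·(−6)·(−10)·(−7) = 3780 ≡ 10, so v_1 = 10^{−1} = 4 (mod 13).
  i = 2 (α = 10): (10−1)(10−7)(10−11)(10−8) = 9·3·(−1)·2 = −54 ≡ 11, so v_2 = 11^{−1} = 6 (mod 13).
  i = 3 (α = 7): (7−1)(7−10)(7−11)(7−8) = 6·(−3)·(−4)·(−1) = −72 ≡ 6, so v_3 = 6^{−1} = 11 (mod 13).
  i = 4 (α = 11): (11−1)(11−10)(11−7)(11−8) = 10·1·4·3 = 120 ≡ 3, so v_4 = 3^{−1} = 9 (mod 13).
  i = 5 (α = 8): (8−1)(8−10)(8−7)(8−11) = 7·(−2)·1·(−3) = 42 ≡ 3, so v_5 = 3^{−1} = 9 (mod 13).
  v = [4, 6, 11, 9, 9].
Step 2: syndromes of r = [7, 2, 6, 1, 8] (all sums mod 13).
  S_0 = Σ v_i r_i = 4·7 + 6·2 + 11·6 + 9·1 + 9·8 = 187 ≡ 5.
  S_1 = Σ v_i α_i r_i = 4·1·7 + 6·10·2 + 11·7·6 + 9·11·1 + 9·8·8 = 1285 ≡ 11.
  α_i^2 mod 13 = [1, 9, 10, 4, 12].
  S_2 = Σ v_i α_i^2 r_i = 4·1·7 + 6·9·2 + 11·10·6 + 9·4·1 + 9·12·8 = 1696 ≡ 6.
  S = (5, 11, 6) ≠ 0, so r is not a codeword (an error is present).
Step 3: locate the error. For a single error e at position i, S_ℓ = v_i·e·α_i^ℓ, so α_err = S_1/S_0.
  S_0^{−1} = 5^{−1} = 8 (mod 13), so α_err = 11·8 = 88 ≡ 10 = α_2. Error position i = 2.
  Consistency check: S_2/S_1 = 6·6 = 36 ≡ 10 = α_err ✓ (single-error assumption holds).
Step 4: error magnitude e = S_0/v_2 = S_0·∏_{j≠2}(α_2 − α_j) = 5·11 = 55 ≡ 3 (mod 13).
Step 5: correct position 2: c_2 = r_2 − e = 2 − 3 ≡ 12 (mod 13). Hence c = [7, 12, 6, 1, 8].
  Check: interpolating c through the α_i gives m(x) = 5 + 2·x (degree < 2) with m(α_i) = c_i for every i, so c is indeed a codeword.


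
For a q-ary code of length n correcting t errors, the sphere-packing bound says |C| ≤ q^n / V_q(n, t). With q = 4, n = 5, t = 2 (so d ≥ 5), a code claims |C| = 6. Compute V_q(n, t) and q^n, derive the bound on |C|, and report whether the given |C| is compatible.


V_q(n, t) = 106, q^n = 1024, Hamming bound = 9, |C| = 6 ≤ bound (satisfied).

Step 1: Compute V_q(n, t) = Σ_{j=0}^2 C(n, j) (q−1)^j.
  j = 0: C(5,0)·(3)^0 = 1·1 = 1.
  j = 1: C(5,1)·(3)^1 = 5·3 = 15.
  j = 2: C(5,2)·(3)^2 = 10·9 = 90.
  V_q(n, t) = 1 + 15 + 90 = 106.
Step 2: q^n = 4^5 = 1024.
Step 3: Hamming bound ⌊q^n / V_q(n,t)⌋ = ⌊1024/106⌋ = 9.
Step 4: Compare |C| = 6 to 9: satisfied.
The claimed |C| lies below the Hamming bound.


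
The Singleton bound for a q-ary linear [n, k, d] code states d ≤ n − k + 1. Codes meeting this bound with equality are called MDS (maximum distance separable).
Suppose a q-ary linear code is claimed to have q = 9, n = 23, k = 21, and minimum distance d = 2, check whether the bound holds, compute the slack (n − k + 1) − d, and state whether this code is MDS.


Singleton RHS = n − k + 1 = 3, slack = 1, bound satisfied, not MDS.

Singleton bound: d ≤ n − k + 1.
Here n = 23, k = 21, so n − k + 1 = 3.
Given d = 2, check d ≤ 3: YES.
Slack = (n − k + 1) − d = 1.
The code is NOT MDS (slack = 1 > 0).
Description: the claimed parameters are [23, 21, 2]_9; such a code would be non-MDS.


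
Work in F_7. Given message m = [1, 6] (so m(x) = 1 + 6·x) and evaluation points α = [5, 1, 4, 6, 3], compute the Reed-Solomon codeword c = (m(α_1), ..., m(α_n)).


c = [3, 0, 4, 2, 5]

Message polynomial: m(x) = 1 + 6·x (mod 7).
For each evaluation point α_i, compute m(α_i) mod 7:
  α_1 = 5: Horner steps 6 → 3, so m(5) = 3.
  α_2 = 1: Horner steps 6 → 0, so m(1) = 0.
  α_3 = 4: Horner steps 6 → 4, so m(4) = 4.
  α_4 = 6: Horner steps 6 → 2, so m(6) = 2.
  α_5 = 3: Horner steps 6 → 5, so m(3) = 5.
Codeword c = [3, 0, 4, 2, 5] ∈ F_7^5.


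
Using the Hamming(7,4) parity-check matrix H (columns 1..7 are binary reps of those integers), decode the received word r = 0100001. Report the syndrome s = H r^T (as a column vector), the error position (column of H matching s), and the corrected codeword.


s = (1, 0, 1)^T, error position = 5, corrected codeword c = 0100101

Compute s = H r^T mod 2 one row at a time:
  s_1 = 0 + 0 + 0 + 1 = 1 ≡ 1 (mod 2).
  s_2 = 1 + 0 + 0 + 1 = 2 ≡ 0 (mod 2).
  s_3 = 0 + 0 + 0 + 1 = 1 ≡ 1 (mod 2).
s = (1, 0, 1)^T — this equals column 5 of H (binary 101), so error is at position 5.
Correct: flip bit 5 of r = 0100001 to get c = 0100101.


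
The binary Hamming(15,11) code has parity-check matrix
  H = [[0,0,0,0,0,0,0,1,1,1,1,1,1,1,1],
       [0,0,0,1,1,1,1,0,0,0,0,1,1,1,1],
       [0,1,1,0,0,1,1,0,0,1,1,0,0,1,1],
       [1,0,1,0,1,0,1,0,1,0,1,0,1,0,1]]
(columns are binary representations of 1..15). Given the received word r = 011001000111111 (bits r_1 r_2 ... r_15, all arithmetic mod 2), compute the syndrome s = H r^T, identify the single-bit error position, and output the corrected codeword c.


s = (0, 1, 1, 0)^T, error position = 6, corrected codeword c = 011000000111111

Compute s = H r^T mod 2 one row at a time:
  s_1 = 0 + 0 + 1 + 1 + 1 + 1 + 1 + 1 = 6 ≡ 0 (mod 2).
  s_2 = 0 + 0 + 1 + 0 + 1 + 1 + 1 + 1 = 5 ≡ 1 (mod 2).
  s_3 = 1 + 1 + 1 + 0 + 1 + 1 + 1 + 1 = 7 ≡ 1 (mod 2).
  s_4 = 0 + 1 + 0 + 0 + 0 + 1 + 1 + 1 = 4 ≡ 0 (mod 2).
s = (0, 1, 1, 0)^T — this equals column 6 of H (binary 0110), so error is at position 6.
Correct: flip bit 6 of r = 011001000111111 to get c = 011000000111111.


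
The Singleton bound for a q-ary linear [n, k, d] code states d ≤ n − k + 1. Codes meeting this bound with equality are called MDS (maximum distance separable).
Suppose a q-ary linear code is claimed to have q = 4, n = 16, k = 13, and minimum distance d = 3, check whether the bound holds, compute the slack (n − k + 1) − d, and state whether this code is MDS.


Singleton RHS = n − k + 1 = 4, slack = 1, bound satisfied, not MDS.

Singleton bound: d ≤ n − k + 1.
Here n = 16, k = 13, so n − k + 1 = 4.
Given d = 3, check d ≤ 4: YES.
Slack = (n − k + 1) − d = 1.
The code is NOT MDS (slack = 1 > 0).
Description: the claimed parameters are [16, 13, 3]_4; such a code would be non-MDS.


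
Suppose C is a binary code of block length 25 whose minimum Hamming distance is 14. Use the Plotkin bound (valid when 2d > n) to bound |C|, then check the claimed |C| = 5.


Plotkin bound M ≤ 8; given |C| = 5 ≤ bound (satisfied).

Check applicability: 2d = 28, n = 25.
2d − n = 3 > 0, so Plotkin applies.
Compute d/(2d−n) = 14/3 ≈ 4.6667.
⌊d/(2d−n)⌋ = 4.
Plotkin bound: M ≤ 2·4 = 8.
Given |C| = 5, check: satisfied.
This |C| is below the Plotkin bound.


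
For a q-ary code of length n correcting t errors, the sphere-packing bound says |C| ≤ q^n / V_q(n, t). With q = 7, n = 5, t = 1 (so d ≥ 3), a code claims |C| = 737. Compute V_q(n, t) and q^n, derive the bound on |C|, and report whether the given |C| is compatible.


V_q(n, t) = 31, q^n = 16807, Hamming bound = 542, |C| = 737 > bound (violated).

Step 1: Compute V_q(n, t) = Σ_{j=0}^1 C(n, j) (q−1)^j.
  j = 0: C(5,0)·(6)^0 = 1·1 = 1.
  j = 1: C(5,1)·(6)^1 = 5·6 = 30.
  V_q(n, t) = 1 + 30 = 31.
Step 2: q^n = 7^5 = 16807.
Step 3: Hamming bound ⌊q^n / V_q(n,t)⌋ = ⌊16807/31⌋ = 542.
Step 4: Compare |C| = 737 to 542: violated.
The claimed |C| lies above the Hamming bound, so no 7-ary code of length 5 with d ≥ 3 can have 737 codewords.


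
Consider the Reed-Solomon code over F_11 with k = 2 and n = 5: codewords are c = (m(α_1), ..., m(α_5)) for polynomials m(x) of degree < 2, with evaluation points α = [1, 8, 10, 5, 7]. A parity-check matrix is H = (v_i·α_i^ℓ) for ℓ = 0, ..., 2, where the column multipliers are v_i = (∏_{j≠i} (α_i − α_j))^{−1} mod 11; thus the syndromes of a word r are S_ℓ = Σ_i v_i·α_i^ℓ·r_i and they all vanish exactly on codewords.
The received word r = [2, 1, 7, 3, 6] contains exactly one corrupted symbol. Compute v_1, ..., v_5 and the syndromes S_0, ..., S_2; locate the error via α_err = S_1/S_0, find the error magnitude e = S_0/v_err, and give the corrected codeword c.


S = (10, 4, 6), error at position 5, error magnitude e = 8, c = [2, 1, 7, 3, 9].

Step 1: column multipliers v_i = (∏_{j≠i}(α_i − α_j))^{−1} mod 11.
  i = 1 (α = 1): (1−8)(1−10)(1−5)(1−7) = (−7)·(−9)·(−4)·(−6) = 1512 ≡ 5, so v_1 = 5^{−1} = 9 (mod 11).
  i = 2 (α = 8): (8−1)(8−10)(8−5)(8−7) = 7·(−2)·3·1 = −42 ≡ 2, so v_2 = 2^{−1} = 6 (mod 11).
  i = 3 (α = 10): (10−1)(10−8)(10−5)(10−7) = 9·2·5·3 = 270 ≡ 6, so v_3 = 6^{−1} = 2 (mod 11).
  i = 4 (α = 5): (5−1)(5−8)(5−10)(5−7) = 4·(−3)·(−5)·(−2) = −120 ≡ 1, so v_4 = 1^{−1} = 1 (mod 11).
  i = 5 (α = 7): (7−1)(7−8)(7−10)(7−5) = 6·(−1)·(−3)·2 = 36 ≡ 3, so v_5 = 3^{−1} = 4 (mod 11).
  v = [9, 6, 2, 1, 4].
Step 2: syndromes of r = [2, 1, 7, 3, 6] (all sums mod 11).
  S_0 = Σ v_i r_i = 9·2 + 6·1 + 2·7 + 1·3 + 4·6 = 65 ≡ 10.
  S_1 = Σ v_i α_i r_i = 9·1·2 + 6·8·1 + 2·10·7 + 1·5·3 + 4·7·6 = 389 ≡ 4.
  α_i^2 mod 11 = [1, 9, 1, 3, 5].
  S_2 = Σ v_i α_i^2 r_i = 9·1·2 + 6·9·1 + 2·1·7 + 1·3·3 + 4·5·6 = 215 ≡ 6.
  S = (10, 4, 6) ≠ 0, so r is not a codeword (an error is present).
Step 3: locate the error. For a single error e at position i, S_ℓ = v_i·e·α_i^ℓ, so α_err = S_1/S_0.
  S_0^{−1} = 10^{−1} = 10 (mod 11), so α_err = 4·10 = 40 ≡ 7 = α_5. Error position i = 5.
  Consistency check: S_2/S_1 = 6·3 = 18 ≡ 7 = α_err ✓ (single-error assumption holds).
Step 4: error magnitude e = S_0/v_5 = S_0·∏_{j≠5}(α_5 − α_j) = 10·3 = 30 ≡ 8 (mod 11).
Step 5: correct position 5: c_5 = r_5 − e = 6 − 8 ≡ 9 (mod 11). Hence c = [2, 1, 7, 3, 9].
  Check: interpolating c through the α_i gives m(x) = 10 + 3·x (degree < 2) with m(α_i) = c_i for every i, so c is indeed a codeword.


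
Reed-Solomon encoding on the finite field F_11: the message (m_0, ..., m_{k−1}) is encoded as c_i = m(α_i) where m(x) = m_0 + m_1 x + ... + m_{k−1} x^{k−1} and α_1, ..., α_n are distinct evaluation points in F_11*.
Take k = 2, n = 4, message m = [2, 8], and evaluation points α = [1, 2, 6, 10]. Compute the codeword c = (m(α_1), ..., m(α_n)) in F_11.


c = [10, 7, 6, 5]

Message polynomial: m(x) = 2 + 8·x (mod 11).
For each evaluation point α_i, compute m(α_i) mod 11:
  α_1 = 1: Horner steps 8 → 10, so m(1) = 10.
  α_2 = 2: Horner steps 8 → 7, so m(2) = 7.
  α_3 = 6: Horner steps 8 → 6, so m(6) = 6.
  α_4 = 10: Horner steps 8 → 5, so m(10) = 5.
Codeword c = [10, 7, 6, 5] ∈ F_11^4.


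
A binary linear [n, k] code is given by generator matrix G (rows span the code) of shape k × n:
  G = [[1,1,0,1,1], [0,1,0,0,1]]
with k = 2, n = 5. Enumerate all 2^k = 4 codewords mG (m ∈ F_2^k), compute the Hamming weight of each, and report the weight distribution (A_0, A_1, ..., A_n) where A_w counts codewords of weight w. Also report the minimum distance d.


Weight distribution: A_0 = 1, A_2 = 2, A_4 = 1. Minimum distance d = 2.

Enumerate all 2^2 = 4 messages m ∈ F_2^2.
For each, compute codeword c = mG in F_2^5, then tally its weight.
  m = 00 → c = 00000, weight = 0.
  m = 10 → c = 11011, weight = 4.
  m = 01 → c = 01001, weight = 2.
  m = 11 → c = 10010, weight = 2.
Tally weights:
  weight 0: 1 codewords.
  weight 2: 2 codewords.
  weight 4: 1 codewords.
Minimum distance d = smallest w > 0 with A_w > 0 = 2.
Sanity: Σ A_w = 4 = 2^2 = 4 ✓.


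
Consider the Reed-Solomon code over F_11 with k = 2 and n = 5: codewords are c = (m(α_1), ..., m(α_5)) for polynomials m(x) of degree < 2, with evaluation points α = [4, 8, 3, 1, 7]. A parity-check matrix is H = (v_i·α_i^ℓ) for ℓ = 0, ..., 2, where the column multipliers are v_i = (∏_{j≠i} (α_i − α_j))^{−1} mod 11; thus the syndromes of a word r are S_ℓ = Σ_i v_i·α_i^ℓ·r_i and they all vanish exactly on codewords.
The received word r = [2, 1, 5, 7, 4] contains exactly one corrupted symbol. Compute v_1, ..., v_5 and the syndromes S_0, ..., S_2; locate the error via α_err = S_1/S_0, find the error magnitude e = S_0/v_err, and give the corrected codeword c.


S = (4, 4, 4), error at position 4, error magnitude e = 7, c = [2, 1, 5, 0, 4].

Step 1: column multipliers v_i = (∏_{j≠i}(α_i − α_j))^{−1} mod 11.
  i = 1 (α = 4): (4−8)(4−3)(4−1)(4−7) = (−4)·1·3·(−3) = 36 ≡ 3, so v_1 = 3^{−1} = 4 (mod 11).
  i = 2 (α = 8): (8−4)(8−3)(8−1)(8−7) = 4·5·7·1 = 140 ≡ 8, so v_2 = 8^{−1} = 7 (mod 11).
  i = 3 (α = 3): (3−4)(3−8)(3−1)(3−7) = (−1)·(−5)·2·(−4) = −40 ≡ 4, so v_3 = 4^{−1} = 3 (mod 11).
  i = 4 (α = 1): (1−4)(1−8)(1−3)(1−7) = (−3)·(−7)·(−2)·(−6) = 252 ≡ 10, so v_4 = 10^{−1} = 10 (mod 11).
  i = 5 (α = 7): (7−4)(7−8)(7−3)(7−1) = 3·(−1)·4·6 = −72 ≡ 5, so v_5 = 5^{−1} = 9 (mod 11).
  v = [4, 7, 3, 10, 9].
Step 2: syndromes of r = [2, 1, 5, 7, 4] (all sums mod 11).
  S_0 = Σ v_i r_i = 4·2 + 7·1 + 3·5 + 10·7 + 9·4 = 136 ≡ 4.
  S_1 = Σ v_i α_i r_i = 4·4·2 + 7·8·1 + 3·3·5 + 10·1·7 + 9·7·4 = 455 ≡ 4.
  α_i^2 mod 11 = [5, 9, 9, 1, 5].
  S_2 = Σ v_i α_i^2 r_i = 4·5·2 + 7·9·1 + 3·9·5 + 10·1·7 + 9·5·4 = 488 ≡ 4.
  S = (4, 4, 4) ≠ 0, so r is not a codeword (an error is present).
Step 3: locate the error. For a single error e at position i, S_ℓ = v_i·e·α_i^ℓ, so α_err = S_1/S_0.
  S_0^{−1} = 4^{−1} = 3 (mod 11), so α_err = 4·3 = 12 ≡ 1 = α_4. Error position i = 4.
  Consistency check: S_2/S_1 = 4·3 = 12 ≡ 1 = α_err ✓ (single-error assumption holds).
Step 4: error magnitude e = S_0/v_4 = S_0·∏_{j≠4}(α_4 − α_j) = 4·10 = 40 ≡ 7 (mod 11).
Step 5: correct position 4: c_4 = r_4 − e = 7 − 7 ≡ 0 (mod 11). Hence c = [2, 1, 5, 0, 4].
  Check: interpolating c through the α_i gives m(x) = 3 + 8·x (degree < 2) with m(α_i) = c_i for every i, so c is indeed a codeword.


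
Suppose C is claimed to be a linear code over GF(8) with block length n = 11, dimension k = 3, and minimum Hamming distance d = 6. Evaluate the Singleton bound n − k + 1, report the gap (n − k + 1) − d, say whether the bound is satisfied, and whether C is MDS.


Singleton RHS = n − k + 1 = 9, slack = 3, bound satisfied, not MDS.

Singleton bound: d ≤ n − k + 1.
Here n = 11, k = 3, so n − k + 1 = 9.
Given d = 6, check d ≤ 9: YES.
Slack = (n − k + 1) − d = 3.
The code is NOT MDS (slack = 3 > 0).
Description: the claimed parameters are [11, 3, 6]_8; such a code would be non-MDS.


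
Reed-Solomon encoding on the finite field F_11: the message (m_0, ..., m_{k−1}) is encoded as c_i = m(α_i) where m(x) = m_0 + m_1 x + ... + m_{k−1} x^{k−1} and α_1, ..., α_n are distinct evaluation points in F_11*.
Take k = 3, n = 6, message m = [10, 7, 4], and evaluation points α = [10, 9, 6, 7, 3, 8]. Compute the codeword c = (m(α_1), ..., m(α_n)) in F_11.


c = [7, 1, 9, 2, 1, 3]

Message polynomial: m(x) = 10 + 7·x + 4·x^2 (mod 11).
For each evaluation point α_i, compute m(α_i) mod 11:
  α_1 = 10: Horner steps 4 → 3 → 7, so m(10) = 7.
  α_2 = 9: Horner steps 4 → 10 → 1, so m(9) = 1.
  α_3 = 6: Horner steps 4 → 9 → 9, so m(6) = 9.
  α_4 = 7: Horner steps 4 → 2 → 2, so m(7) = 2.
  α_5 = 3: Horner steps 4 → 8 → 1, so m(3) = 1.
  α_6 = 8: Horner steps 4 → 6 → 3, so m(8) = 3.
Codeword c = [7, 1, 9, 2, 1, 3] ∈ F_11^6.


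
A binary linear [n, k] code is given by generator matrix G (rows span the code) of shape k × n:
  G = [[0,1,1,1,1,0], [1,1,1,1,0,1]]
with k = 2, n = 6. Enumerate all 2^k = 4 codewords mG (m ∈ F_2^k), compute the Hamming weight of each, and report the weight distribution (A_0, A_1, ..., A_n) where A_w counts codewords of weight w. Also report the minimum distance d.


Weight distribution: A_0 = 1, A_3 = 1, A_4 = 1, A_5 = 1. Minimum distance d = 3.

Enumerate all 2^2 = 4 messages m ∈ F_2^2.
For each, compute codeword c = mG in F_2^6, then tally its weight.
  m = 00 → c = 000000, weight = 0.
  m = 10 → c = 011110, weight = 4.
  m = 01 → c = 111101, weight = 5.
  m = 11 → c = 100011, weight = 3.
Tally weights:
  weight 0: 1 codewords.
  weight 3: 1 codewords.
  weight 4: 1 codewords.
  weight 5: 1 codewords.
Minimum distance d = smallest w > 0 with A_w > 0 = 3.
Sanity: Σ A_w = 4 = 2^2 = 4 ✓.


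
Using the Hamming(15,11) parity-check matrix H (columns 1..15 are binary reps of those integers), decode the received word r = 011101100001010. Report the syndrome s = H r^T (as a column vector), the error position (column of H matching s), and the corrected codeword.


s = (0, 1, 1, 0)^T, error position = 6, corrected codeword c = 011100100001010

Compute s = H r^T mod 2 one row at a time:
  s_1 = 0 + 0 + 0 + 0 + 1 + 0 + 1 + 0 = 2 ≡ 0 (mod 2).
  s_2 = 1 + 0 + 1 + 1 + 1 + 0 + 1 + 0 = 5 ≡ 1 (mod 2).
  s_3 = 1 + 1 + 1 + 1 + 0 + 0 + 1 + 0 = 5 ≡ 1 (mod 2).
  s_4 = 0 + 1 + 0 + 1 + 0 + 0 + 0 + 0 = 2 ≡ 0 (mod 2).
s = (0, 1, 1, 0)^T — this equals column 6 of H (binary 0110), so error is at position 6.
Correct: flip bit 6 of r = 011101100001010 to get c = 011100100001010.


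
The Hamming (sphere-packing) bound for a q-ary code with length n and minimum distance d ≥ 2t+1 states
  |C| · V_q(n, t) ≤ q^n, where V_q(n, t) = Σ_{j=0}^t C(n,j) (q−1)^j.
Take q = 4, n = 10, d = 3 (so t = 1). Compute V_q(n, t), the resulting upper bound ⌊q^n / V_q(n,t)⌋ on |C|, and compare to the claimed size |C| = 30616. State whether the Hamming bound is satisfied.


V_q(n, t) = 31, q^n = 1048576, Hamming bound = 33825, |C| = 30616 ≤ bound (satisfied).

Step 1: Compute V_q(n, t) = Σ_{j=0}^1 C(n, j) (q−1)^j.
  j = 0: C(10,0)·(3)^0 = 1·1 = 1.
  j = 1: C(10,1)·(3)^1 = 10·3 = 30.
  V_q(n, t) = 1 + 30 = 31.
Step 2: q^n = 4^10 = 1048576.
Step 3: Hamming bound ⌊q^n / V_q(n,t)⌋ = ⌊1048576/31⌋ = 33825.
Step 4: Compare |C| = 30616 to 33825: satisfied.
The claimed |C| lies below the Hamming bound.


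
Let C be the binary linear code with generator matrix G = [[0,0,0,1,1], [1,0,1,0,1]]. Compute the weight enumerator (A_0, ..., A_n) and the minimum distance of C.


Weight distribution: A_0 = 1, A_2 = 1, A_3 = 2. Minimum distance d = 2.

Enumerate all 2^2 = 4 messages m ∈ F_2^2.
For each, compute codeword c = mG in F_2^5, then tally its weight.
  m = 00 → c = 00000, weight = 0.
  m = 10 → c = 00011, weight = 2.
  m = 01 → c = 10101, weight = 3.
  m = 11 → c = 10110, weight = 3.
Tally weights:
  weight 0: 1 codewords.
  weight 2: 1 codewords.
  weight 3: 2 codewords.
Minimum distance d = smallest w > 0 with A_w > 0 = 2.
Sanity: Σ A_w = 4 = 2^2 = 4 ✓.


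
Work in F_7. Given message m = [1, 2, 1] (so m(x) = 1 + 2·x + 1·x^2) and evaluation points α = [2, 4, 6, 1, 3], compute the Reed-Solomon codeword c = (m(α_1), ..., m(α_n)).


c = [2, 4, 0, 4, 2]

Message polynomial: m(x) = 1 + 2·x + 1·x^2 (mod 7).
For each evaluation point α_i, compute m(α_i) mod 7:
  α_1 = 2: Horner steps 1 → 4 → 2, so m(2) = 2.
  α_2 = 4: Horner steps 1 → 6 → 4, so m(4) = 4.
  α_3 = 6: Horner steps 1 → 1 → 0, so m(6) = 0.
  α_4 = 1: Horner steps 1 → 3 → 4, so m(1) = 4.
  α_5 = 3: Horner steps 1 → 5 → 2, so m(3) = 2.
Codeword c = [2, 4, 0, 4, 2] ∈ F_7^5.


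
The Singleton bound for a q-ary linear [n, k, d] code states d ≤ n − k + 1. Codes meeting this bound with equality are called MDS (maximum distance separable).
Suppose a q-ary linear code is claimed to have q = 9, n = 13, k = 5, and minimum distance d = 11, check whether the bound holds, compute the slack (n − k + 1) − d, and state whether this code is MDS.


Singleton RHS = n − k + 1 = 9, slack = -2, bound violated (no such code; not MDS).

Singleton bound: d ≤ n − k + 1.
Here n = 13, k = 5, so n − k + 1 = 9.
Given d = 11, check d ≤ 9: NO.
Slack = (n − k + 1) − d = -2.
The slack is negative: d = 11 exceeds n − k + 1 = 9 by 2, so the Singleton bound is violated and no linear [13, 5, 11]_9 code can exist. In particular it is not MDS (MDS requires d = n − k + 1 exactly).
Description: the claimed parameters are [13, 5, 11]_9; such a code would be impossible (violates the Singleton bound).
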